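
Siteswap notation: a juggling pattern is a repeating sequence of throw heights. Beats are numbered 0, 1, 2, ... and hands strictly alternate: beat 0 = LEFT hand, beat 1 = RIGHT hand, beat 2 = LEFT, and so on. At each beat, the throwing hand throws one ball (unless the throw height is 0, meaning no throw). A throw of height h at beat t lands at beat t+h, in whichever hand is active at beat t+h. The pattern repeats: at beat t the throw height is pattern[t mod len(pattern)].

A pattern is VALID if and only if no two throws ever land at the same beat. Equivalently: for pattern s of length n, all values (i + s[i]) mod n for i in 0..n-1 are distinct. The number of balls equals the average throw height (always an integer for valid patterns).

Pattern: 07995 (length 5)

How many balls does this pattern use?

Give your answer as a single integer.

Answer: 6

Derivation:
Pattern = [0, 7, 9, 9, 5], length n = 5
  position 0: throw height = 0, running sum = 0
  position 1: throw height = 7, running sum = 7
  position 2: throw height = 9, running sum = 16
  position 3: throw height = 9, running sum = 25
  position 4: throw height = 5, running sum = 30
Total sum = 30; balls = sum / n = 30 / 5 = 6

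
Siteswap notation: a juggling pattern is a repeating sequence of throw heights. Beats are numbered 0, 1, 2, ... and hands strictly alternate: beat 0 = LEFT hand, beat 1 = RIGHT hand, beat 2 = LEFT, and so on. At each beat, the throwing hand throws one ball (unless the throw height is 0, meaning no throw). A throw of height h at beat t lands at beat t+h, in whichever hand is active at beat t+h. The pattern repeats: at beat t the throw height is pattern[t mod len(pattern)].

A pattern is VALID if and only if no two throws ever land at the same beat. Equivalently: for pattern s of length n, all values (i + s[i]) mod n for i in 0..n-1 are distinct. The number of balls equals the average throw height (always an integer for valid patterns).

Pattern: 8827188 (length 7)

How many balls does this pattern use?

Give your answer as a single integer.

Pattern = [8, 8, 2, 7, 1, 8, 8], length n = 7
  position 0: throw height = 8, running sum = 8
  position 1: throw height = 8, running sum = 16
  position 2: throw height = 2, running sum = 18
  position 3: throw height = 7, running sum = 25
  position 4: throw height = 1, running sum = 26
  position 5: throw height = 8, running sum = 34
  position 6: throw height = 8, running sum = 42
Total sum = 42; balls = sum / n = 42 / 7 = 6

Answer: 6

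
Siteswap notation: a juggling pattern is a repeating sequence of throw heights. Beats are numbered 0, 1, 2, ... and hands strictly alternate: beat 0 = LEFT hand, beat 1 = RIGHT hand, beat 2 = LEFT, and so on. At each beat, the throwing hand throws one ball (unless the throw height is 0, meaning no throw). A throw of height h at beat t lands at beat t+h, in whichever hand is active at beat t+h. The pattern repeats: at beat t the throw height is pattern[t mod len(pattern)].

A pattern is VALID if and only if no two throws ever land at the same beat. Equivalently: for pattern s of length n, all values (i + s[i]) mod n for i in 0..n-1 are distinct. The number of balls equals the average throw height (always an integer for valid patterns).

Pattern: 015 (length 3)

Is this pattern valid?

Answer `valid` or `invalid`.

i=0: (i + s[i]) mod n = (0 + 0) mod 3 = 0
i=1: (i + s[i]) mod n = (1 + 1) mod 3 = 2
i=2: (i + s[i]) mod n = (2 + 5) mod 3 = 1
Residues: [0, 2, 1], distinct: True

Answer: valid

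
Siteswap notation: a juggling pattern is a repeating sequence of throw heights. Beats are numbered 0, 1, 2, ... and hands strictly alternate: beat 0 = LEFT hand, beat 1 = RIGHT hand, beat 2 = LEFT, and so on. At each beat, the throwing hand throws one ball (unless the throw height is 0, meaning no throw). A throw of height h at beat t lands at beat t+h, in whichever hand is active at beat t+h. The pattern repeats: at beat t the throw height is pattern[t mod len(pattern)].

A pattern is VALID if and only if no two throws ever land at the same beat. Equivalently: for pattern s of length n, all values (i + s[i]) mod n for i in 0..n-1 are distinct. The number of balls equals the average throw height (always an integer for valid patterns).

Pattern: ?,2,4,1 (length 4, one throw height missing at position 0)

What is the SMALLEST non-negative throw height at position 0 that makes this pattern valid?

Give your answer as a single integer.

i=0: s[i]=? (unknown)
i=1: (1 + 2) mod 4 = 3
i=2: (2 + 4) mod 4 = 2
i=3: (3 + 1) mod 4 = 0
Known residues: [0, 2, 3]; need a permutation of 0..3, so missing residue r = 1
Need (0 + s) mod 4 = 1; smallest s = (1 - 0) mod 4 = 1

Answer: 1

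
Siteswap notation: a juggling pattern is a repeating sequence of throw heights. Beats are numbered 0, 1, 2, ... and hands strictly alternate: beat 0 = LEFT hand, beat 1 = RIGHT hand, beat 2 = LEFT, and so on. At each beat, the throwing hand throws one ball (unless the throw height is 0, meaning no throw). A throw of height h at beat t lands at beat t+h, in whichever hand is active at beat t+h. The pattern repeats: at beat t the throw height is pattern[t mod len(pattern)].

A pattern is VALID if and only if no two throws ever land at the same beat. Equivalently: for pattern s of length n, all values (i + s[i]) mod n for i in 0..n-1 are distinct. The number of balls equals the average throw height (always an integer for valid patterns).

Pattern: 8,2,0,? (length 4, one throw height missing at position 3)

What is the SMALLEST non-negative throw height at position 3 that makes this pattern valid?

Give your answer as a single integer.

i=0: (0 + 8) mod 4 = 0
i=1: (1 + 2) mod 4 = 3
i=2: (2 + 0) mod 4 = 2
i=3: s[i]=? (unknown)
Known residues: [0, 2, 3]; need a permutation of 0..3, so missing residue r = 1
Need (3 + s) mod 4 = 1; smallest s = (1 - 3) mod 4 = 2

Answer: 2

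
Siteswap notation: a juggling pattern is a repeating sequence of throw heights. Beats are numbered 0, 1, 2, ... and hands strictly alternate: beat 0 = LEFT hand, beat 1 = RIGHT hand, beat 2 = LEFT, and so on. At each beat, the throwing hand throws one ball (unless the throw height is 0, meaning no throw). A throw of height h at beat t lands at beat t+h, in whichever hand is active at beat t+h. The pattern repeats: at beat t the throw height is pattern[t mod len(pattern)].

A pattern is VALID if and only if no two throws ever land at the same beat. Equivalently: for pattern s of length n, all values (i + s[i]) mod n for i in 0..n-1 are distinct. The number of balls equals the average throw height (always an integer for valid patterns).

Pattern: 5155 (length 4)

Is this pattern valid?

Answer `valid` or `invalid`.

Answer: valid

Derivation:
i=0: (i + s[i]) mod n = (0 + 5) mod 4 = 1
i=1: (i + s[i]) mod n = (1 + 1) mod 4 = 2
i=2: (i + s[i]) mod n = (2 + 5) mod 4 = 3
i=3: (i + s[i]) mod n = (3 + 5) mod 4 = 0
Residues: [1, 2, 3, 0], distinct: True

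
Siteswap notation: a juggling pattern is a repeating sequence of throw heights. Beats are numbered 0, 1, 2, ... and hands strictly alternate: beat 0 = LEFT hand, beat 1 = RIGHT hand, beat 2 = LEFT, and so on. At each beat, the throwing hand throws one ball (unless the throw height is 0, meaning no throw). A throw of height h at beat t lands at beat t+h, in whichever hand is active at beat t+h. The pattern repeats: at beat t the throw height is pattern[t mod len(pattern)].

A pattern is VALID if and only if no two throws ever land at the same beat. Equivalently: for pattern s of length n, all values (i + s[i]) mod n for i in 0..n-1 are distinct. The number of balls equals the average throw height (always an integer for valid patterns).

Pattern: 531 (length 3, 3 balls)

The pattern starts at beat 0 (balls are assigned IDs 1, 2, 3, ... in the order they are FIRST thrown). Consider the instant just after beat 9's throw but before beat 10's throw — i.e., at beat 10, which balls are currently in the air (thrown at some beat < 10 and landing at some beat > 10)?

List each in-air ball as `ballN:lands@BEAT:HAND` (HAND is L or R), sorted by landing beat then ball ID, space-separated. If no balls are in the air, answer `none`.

Beat 0 (L): throw ball1 h=5 -> lands@5:R; in-air after throw: [b1@5:R]
Beat 1 (R): throw ball2 h=3 -> lands@4:L; in-air after throw: [b2@4:L b1@5:R]
Beat 2 (L): throw ball3 h=1 -> lands@3:R; in-air after throw: [b3@3:R b2@4:L b1@5:R]
Beat 3 (R): throw ball3 h=5 -> lands@8:L; in-air after throw: [b2@4:L b1@5:R b3@8:L]
Beat 4 (L): throw ball2 h=3 -> lands@7:R; in-air after throw: [b1@5:R b2@7:R b3@8:L]
Beat 5 (R): throw ball1 h=1 -> lands@6:L; in-air after throw: [b1@6:L b2@7:R b3@8:L]
Beat 6 (L): throw ball1 h=5 -> lands@11:R; in-air after throw: [b2@7:R b3@8:L b1@11:R]
Beat 7 (R): throw ball2 h=3 -> lands@10:L; in-air after throw: [b3@8:L b2@10:L b1@11:R]
Beat 8 (L): throw ball3 h=1 -> lands@9:R; in-air after throw: [b3@9:R b2@10:L b1@11:R]
Beat 9 (R): throw ball3 h=5 -> lands@14:L; in-air after throw: [b2@10:L b1@11:R b3@14:L]
Beat 10 (L): throw ball2 h=3 -> lands@13:R; in-air after throw: [b1@11:R b2@13:R b3@14:L]

Answer: ball1:lands@11:R ball3:lands@14:L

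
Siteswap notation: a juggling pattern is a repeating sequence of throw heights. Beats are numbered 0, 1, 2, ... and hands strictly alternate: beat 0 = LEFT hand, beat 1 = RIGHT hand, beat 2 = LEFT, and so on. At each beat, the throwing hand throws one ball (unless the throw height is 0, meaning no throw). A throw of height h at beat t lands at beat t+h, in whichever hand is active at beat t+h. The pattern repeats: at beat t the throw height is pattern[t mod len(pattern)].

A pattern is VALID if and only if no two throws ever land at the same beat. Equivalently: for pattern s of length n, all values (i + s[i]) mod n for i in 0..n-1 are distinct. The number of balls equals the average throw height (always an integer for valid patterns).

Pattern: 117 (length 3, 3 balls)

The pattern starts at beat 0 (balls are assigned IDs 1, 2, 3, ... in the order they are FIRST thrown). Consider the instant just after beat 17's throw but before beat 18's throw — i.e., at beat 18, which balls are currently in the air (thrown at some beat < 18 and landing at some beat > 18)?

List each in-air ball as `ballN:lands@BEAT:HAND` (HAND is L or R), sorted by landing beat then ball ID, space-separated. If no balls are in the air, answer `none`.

Beat 0 (L): throw ball1 h=1 -> lands@1:R; in-air after throw: [b1@1:R]
Beat 1 (R): throw ball1 h=1 -> lands@2:L; in-air after throw: [b1@2:L]
Beat 2 (L): throw ball1 h=7 -> lands@9:R; in-air after throw: [b1@9:R]
Beat 3 (R): throw ball2 h=1 -> lands@4:L; in-air after throw: [b2@4:L b1@9:R]
Beat 4 (L): throw ball2 h=1 -> lands@5:R; in-air after throw: [b2@5:R b1@9:R]
Beat 5 (R): throw ball2 h=7 -> lands@12:L; in-air after throw: [b1@9:R b2@12:L]
Beat 6 (L): throw ball3 h=1 -> lands@7:R; in-air after throw: [b3@7:R b1@9:R b2@12:L]
Beat 7 (R): throw ball3 h=1 -> lands@8:L; in-air after throw: [b3@8:L b1@9:R b2@12:L]
Beat 8 (L): throw ball3 h=7 -> lands@15:R; in-air after throw: [b1@9:R b2@12:L b3@15:R]
Beat 9 (R): throw ball1 h=1 -> lands@10:L; in-air after throw: [b1@10:L b2@12:L b3@15:R]
Beat 10 (L): throw ball1 h=1 -> lands@11:R; in-air after throw: [b1@11:R b2@12:L b3@15:R]
Beat 11 (R): throw ball1 h=7 -> lands@18:L; in-air after throw: [b2@12:L b3@15:R b1@18:L]
Beat 12 (L): throw ball2 h=1 -> lands@13:R; in-air after throw: [b2@13:R b3@15:R b1@18:L]
Beat 13 (R): throw ball2 h=1 -> lands@14:L; in-air after throw: [b2@14:L b3@15:R b1@18:L]
Beat 14 (L): throw ball2 h=7 -> lands@21:R; in-air after throw: [b3@15:R b1@18:L b2@21:R]
Beat 15 (R): throw ball3 h=1 -> lands@16:L; in-air after throw: [b3@16:L b1@18:L b2@21:R]
Beat 16 (L): throw ball3 h=1 -> lands@17:R; in-air after throw: [b3@17:R b1@18:L b2@21:R]
Beat 17 (R): throw ball3 h=7 -> lands@24:L; in-air after throw: [b1@18:L b2@21:R b3@24:L]
Beat 18 (L): throw ball1 h=1 -> lands@19:R; in-air after throw: [b1@19:R b2@21:R b3@24:L]

Answer: ball2:lands@21:R ball3:lands@24:L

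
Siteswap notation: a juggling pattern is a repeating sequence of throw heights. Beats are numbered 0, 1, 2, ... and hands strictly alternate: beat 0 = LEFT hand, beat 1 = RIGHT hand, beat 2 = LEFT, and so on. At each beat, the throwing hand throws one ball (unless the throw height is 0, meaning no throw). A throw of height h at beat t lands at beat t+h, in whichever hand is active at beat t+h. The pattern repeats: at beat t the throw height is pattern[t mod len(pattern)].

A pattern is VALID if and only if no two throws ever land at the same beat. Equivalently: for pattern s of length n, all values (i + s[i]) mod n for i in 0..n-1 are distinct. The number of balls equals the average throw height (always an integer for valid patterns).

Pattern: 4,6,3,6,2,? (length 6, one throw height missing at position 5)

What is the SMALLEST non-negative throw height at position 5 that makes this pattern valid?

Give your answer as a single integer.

i=0: (0 + 4) mod 6 = 4
i=1: (1 + 6) mod 6 = 1
i=2: (2 + 3) mod 6 = 5
i=3: (3 + 6) mod 6 = 3
i=4: (4 + 2) mod 6 = 0
i=5: s[i]=? (unknown)
Known residues: [0, 1, 3, 4, 5]; need a permutation of 0..5, so missing residue r = 2
Need (5 + s) mod 6 = 2; smallest s = (2 - 5) mod 6 = 3

Answer: 3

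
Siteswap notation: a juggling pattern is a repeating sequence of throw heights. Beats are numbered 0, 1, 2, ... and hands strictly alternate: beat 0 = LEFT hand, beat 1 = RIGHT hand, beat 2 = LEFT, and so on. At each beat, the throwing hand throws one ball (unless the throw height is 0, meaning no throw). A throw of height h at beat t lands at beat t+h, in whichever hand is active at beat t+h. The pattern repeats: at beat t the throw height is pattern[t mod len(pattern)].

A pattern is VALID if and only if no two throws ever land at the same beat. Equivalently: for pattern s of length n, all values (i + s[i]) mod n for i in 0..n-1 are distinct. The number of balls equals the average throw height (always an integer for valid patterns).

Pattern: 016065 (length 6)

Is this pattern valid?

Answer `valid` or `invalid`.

Answer: invalid

Derivation:
i=0: (i + s[i]) mod n = (0 + 0) mod 6 = 0
i=1: (i + s[i]) mod n = (1 + 1) mod 6 = 2
i=2: (i + s[i]) mod n = (2 + 6) mod 6 = 2
i=3: (i + s[i]) mod n = (3 + 0) mod 6 = 3
i=4: (i + s[i]) mod n = (4 + 6) mod 6 = 4
i=5: (i + s[i]) mod n = (5 + 5) mod 6 = 4
Residues: [0, 2, 2, 3, 4, 4], distinct: False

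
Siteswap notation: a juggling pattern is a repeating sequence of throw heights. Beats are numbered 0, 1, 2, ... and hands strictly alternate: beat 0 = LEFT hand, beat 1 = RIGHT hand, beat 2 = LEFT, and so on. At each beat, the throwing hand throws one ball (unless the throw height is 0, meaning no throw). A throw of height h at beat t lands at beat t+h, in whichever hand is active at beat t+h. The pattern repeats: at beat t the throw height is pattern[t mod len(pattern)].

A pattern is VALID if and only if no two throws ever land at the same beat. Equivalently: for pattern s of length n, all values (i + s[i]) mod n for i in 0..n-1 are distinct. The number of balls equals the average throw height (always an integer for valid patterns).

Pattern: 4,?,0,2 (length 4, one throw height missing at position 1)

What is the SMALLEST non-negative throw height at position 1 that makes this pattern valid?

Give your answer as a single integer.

i=0: (0 + 4) mod 4 = 0
i=1: s[i]=? (unknown)
i=2: (2 + 0) mod 4 = 2
i=3: (3 + 2) mod 4 = 1
Known residues: [0, 1, 2]; need a permutation of 0..3, so missing residue r = 3
Need (1 + s) mod 4 = 3; smallest s = (3 - 1) mod 4 = 2

Answer: 2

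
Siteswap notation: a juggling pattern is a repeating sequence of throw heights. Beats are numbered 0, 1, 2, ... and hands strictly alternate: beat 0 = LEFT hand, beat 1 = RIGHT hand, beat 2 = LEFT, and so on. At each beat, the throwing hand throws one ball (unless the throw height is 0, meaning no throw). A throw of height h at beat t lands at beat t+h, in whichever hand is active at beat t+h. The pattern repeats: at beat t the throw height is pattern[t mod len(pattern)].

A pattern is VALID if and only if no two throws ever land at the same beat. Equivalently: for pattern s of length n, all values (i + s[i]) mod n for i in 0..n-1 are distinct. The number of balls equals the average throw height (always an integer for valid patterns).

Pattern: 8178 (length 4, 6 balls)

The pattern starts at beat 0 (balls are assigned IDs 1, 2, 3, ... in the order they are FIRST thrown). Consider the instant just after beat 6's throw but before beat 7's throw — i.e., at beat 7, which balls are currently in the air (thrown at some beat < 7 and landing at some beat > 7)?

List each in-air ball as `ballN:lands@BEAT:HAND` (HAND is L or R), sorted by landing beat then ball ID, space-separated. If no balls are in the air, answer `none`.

Answer: ball1:lands@8:L ball2:lands@9:R ball3:lands@11:R ball4:lands@12:L ball5:lands@13:R

Derivation:
Beat 0 (L): throw ball1 h=8 -> lands@8:L; in-air after throw: [b1@8:L]
Beat 1 (R): throw ball2 h=1 -> lands@2:L; in-air after throw: [b2@2:L b1@8:L]
Beat 2 (L): throw ball2 h=7 -> lands@9:R; in-air after throw: [b1@8:L b2@9:R]
Beat 3 (R): throw ball3 h=8 -> lands@11:R; in-air after throw: [b1@8:L b2@9:R b3@11:R]
Beat 4 (L): throw ball4 h=8 -> lands@12:L; in-air after throw: [b1@8:L b2@9:R b3@11:R b4@12:L]
Beat 5 (R): throw ball5 h=1 -> lands@6:L; in-air after throw: [b5@6:L b1@8:L b2@9:R b3@11:R b4@12:L]
Beat 6 (L): throw ball5 h=7 -> lands@13:R; in-air after throw: [b1@8:L b2@9:R b3@11:R b4@12:L b5@13:R]
Beat 7 (R): throw ball6 h=8 -> lands@15:R; in-air after throw: [b1@8:L b2@9:R b3@11:R b4@12:L b5@13:R b6@15:R]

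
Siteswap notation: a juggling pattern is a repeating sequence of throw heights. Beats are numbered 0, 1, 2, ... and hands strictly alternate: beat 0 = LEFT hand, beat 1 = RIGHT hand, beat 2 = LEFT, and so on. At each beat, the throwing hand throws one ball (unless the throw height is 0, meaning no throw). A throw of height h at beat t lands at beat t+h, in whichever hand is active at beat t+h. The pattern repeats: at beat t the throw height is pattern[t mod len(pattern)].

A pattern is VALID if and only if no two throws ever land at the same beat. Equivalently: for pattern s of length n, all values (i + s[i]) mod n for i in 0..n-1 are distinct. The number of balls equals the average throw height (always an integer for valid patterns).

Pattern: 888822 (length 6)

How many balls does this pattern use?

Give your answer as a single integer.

Pattern = [8, 8, 8, 8, 2, 2], length n = 6
  position 0: throw height = 8, running sum = 8
  position 1: throw height = 8, running sum = 16
  position 2: throw height = 8, running sum = 24
  position 3: throw height = 8, running sum = 32
  position 4: throw height = 2, running sum = 34
  position 5: throw height = 2, running sum = 36
Total sum = 36; balls = sum / n = 36 / 6 = 6

Answer: 6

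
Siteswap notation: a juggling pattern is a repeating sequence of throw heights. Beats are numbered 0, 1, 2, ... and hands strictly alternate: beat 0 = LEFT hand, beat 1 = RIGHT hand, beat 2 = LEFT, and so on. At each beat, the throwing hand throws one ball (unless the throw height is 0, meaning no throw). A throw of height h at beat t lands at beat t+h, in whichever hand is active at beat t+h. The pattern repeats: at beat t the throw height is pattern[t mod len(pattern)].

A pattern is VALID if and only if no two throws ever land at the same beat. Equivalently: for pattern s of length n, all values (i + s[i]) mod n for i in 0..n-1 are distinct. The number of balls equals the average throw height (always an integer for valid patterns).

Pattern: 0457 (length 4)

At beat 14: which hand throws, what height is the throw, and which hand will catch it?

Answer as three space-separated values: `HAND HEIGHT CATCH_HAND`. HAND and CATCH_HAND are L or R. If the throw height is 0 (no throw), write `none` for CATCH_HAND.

Answer: L 5 R

Derivation:
Beat 14: 14 mod 2 = 0, so hand = L
Throw height = pattern[14 mod 4] = pattern[2] = 5
Lands at beat 14+5=19, 19 mod 2 = 1, so catch hand = R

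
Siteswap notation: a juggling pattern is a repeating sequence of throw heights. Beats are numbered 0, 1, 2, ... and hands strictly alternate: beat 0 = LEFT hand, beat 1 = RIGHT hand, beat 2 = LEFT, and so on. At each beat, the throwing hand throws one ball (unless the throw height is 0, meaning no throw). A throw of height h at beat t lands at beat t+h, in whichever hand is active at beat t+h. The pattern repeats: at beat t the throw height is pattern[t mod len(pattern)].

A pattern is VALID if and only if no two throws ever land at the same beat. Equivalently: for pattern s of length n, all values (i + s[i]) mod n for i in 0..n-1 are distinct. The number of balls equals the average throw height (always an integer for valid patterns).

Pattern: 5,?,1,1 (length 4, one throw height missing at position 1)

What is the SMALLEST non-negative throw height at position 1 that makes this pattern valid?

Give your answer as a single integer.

Answer: 1

Derivation:
i=0: (0 + 5) mod 4 = 1
i=1: s[i]=? (unknown)
i=2: (2 + 1) mod 4 = 3
i=3: (3 + 1) mod 4 = 0
Known residues: [0, 1, 3]; need a permutation of 0..3, so missing residue r = 2
Need (1 + s) mod 4 = 2; smallest s = (2 - 1) mod 4 = 1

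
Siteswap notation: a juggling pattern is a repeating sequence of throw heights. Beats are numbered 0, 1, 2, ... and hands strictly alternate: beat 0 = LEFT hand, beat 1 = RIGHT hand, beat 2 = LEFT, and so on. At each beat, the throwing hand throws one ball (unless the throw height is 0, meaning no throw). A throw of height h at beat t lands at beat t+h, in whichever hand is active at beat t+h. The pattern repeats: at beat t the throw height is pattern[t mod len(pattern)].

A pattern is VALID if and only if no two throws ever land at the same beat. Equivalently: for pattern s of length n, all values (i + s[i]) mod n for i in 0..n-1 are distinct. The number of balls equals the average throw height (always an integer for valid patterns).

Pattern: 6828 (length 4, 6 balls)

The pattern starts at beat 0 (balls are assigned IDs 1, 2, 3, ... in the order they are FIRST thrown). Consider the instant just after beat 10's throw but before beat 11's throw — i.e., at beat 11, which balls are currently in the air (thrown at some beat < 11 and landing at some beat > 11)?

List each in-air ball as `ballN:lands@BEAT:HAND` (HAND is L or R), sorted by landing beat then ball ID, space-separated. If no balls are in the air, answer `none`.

Beat 0 (L): throw ball1 h=6 -> lands@6:L; in-air after throw: [b1@6:L]
Beat 1 (R): throw ball2 h=8 -> lands@9:R; in-air after throw: [b1@6:L b2@9:R]
Beat 2 (L): throw ball3 h=2 -> lands@4:L; in-air after throw: [b3@4:L b1@6:L b2@9:R]
Beat 3 (R): throw ball4 h=8 -> lands@11:R; in-air after throw: [b3@4:L b1@6:L b2@9:R b4@11:R]
Beat 4 (L): throw ball3 h=6 -> lands@10:L; in-air after throw: [b1@6:L b2@9:R b3@10:L b4@11:R]
Beat 5 (R): throw ball5 h=8 -> lands@13:R; in-air after throw: [b1@6:L b2@9:R b3@10:L b4@11:R b5@13:R]
Beat 6 (L): throw ball1 h=2 -> lands@8:L; in-air after throw: [b1@8:L b2@9:R b3@10:L b4@11:R b5@13:R]
Beat 7 (R): throw ball6 h=8 -> lands@15:R; in-air after throw: [b1@8:L b2@9:R b3@10:L b4@11:R b5@13:R b6@15:R]
Beat 8 (L): throw ball1 h=6 -> lands@14:L; in-air after throw: [b2@9:R b3@10:L b4@11:R b5@13:R b1@14:L b6@15:R]
Beat 9 (R): throw ball2 h=8 -> lands@17:R; in-air after throw: [b3@10:L b4@11:R b5@13:R b1@14:L b6@15:R b2@17:R]
Beat 10 (L): throw ball3 h=2 -> lands@12:L; in-air after throw: [b4@11:R b3@12:L b5@13:R b1@14:L b6@15:R b2@17:R]
Beat 11 (R): throw ball4 h=8 -> lands@19:R; in-air after throw: [b3@12:L b5@13:R b1@14:L b6@15:R b2@17:R b4@19:R]

Answer: ball3:lands@12:L ball5:lands@13:R ball1:lands@14:L ball6:lands@15:R ball2:lands@17:R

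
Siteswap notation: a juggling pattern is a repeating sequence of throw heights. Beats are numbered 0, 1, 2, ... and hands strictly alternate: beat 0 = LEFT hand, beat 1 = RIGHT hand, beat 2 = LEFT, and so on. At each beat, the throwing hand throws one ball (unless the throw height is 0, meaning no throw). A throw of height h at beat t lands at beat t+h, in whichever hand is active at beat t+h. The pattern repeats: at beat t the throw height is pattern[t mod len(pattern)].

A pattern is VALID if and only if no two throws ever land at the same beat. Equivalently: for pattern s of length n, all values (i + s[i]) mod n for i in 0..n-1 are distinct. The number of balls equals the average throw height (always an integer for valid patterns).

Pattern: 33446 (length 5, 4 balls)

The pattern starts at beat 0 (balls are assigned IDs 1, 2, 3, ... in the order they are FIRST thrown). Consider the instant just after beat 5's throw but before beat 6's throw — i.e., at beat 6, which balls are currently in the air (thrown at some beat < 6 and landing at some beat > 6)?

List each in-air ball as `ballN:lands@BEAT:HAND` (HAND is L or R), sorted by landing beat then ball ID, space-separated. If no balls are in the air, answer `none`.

Answer: ball1:lands@7:R ball4:lands@8:L ball2:lands@10:L

Derivation:
Beat 0 (L): throw ball1 h=3 -> lands@3:R; in-air after throw: [b1@3:R]
Beat 1 (R): throw ball2 h=3 -> lands@4:L; in-air after throw: [b1@3:R b2@4:L]
Beat 2 (L): throw ball3 h=4 -> lands@6:L; in-air after throw: [b1@3:R b2@4:L b3@6:L]
Beat 3 (R): throw ball1 h=4 -> lands@7:R; in-air after throw: [b2@4:L b3@6:L b1@7:R]
Beat 4 (L): throw ball2 h=6 -> lands@10:L; in-air after throw: [b3@6:L b1@7:R b2@10:L]
Beat 5 (R): throw ball4 h=3 -> lands@8:L; in-air after throw: [b3@6:L b1@7:R b4@8:L b2@10:L]
Beat 6 (L): throw ball3 h=3 -> lands@9:R; in-air after throw: [b1@7:R b4@8:L b3@9:R b2@10:L]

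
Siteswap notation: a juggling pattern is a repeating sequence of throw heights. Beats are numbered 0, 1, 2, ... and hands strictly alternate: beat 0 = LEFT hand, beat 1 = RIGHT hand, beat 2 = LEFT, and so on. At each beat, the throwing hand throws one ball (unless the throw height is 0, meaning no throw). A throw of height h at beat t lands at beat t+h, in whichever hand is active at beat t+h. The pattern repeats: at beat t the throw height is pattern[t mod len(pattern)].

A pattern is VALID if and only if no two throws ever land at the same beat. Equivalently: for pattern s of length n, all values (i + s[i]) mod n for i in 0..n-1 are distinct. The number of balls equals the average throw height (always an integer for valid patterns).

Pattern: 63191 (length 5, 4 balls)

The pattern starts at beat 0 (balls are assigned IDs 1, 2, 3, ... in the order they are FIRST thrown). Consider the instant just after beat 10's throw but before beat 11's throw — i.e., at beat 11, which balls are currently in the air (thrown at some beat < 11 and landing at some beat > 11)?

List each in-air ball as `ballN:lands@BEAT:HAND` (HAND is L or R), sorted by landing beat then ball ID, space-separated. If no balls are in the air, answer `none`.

Answer: ball3:lands@12:L ball1:lands@16:L ball4:lands@17:R

Derivation:
Beat 0 (L): throw ball1 h=6 -> lands@6:L; in-air after throw: [b1@6:L]
Beat 1 (R): throw ball2 h=3 -> lands@4:L; in-air after throw: [b2@4:L b1@6:L]
Beat 2 (L): throw ball3 h=1 -> lands@3:R; in-air after throw: [b3@3:R b2@4:L b1@6:L]
Beat 3 (R): throw ball3 h=9 -> lands@12:L; in-air after throw: [b2@4:L b1@6:L b3@12:L]
Beat 4 (L): throw ball2 h=1 -> lands@5:R; in-air after throw: [b2@5:R b1@6:L b3@12:L]
Beat 5 (R): throw ball2 h=6 -> lands@11:R; in-air after throw: [b1@6:L b2@11:R b3@12:L]
Beat 6 (L): throw ball1 h=3 -> lands@9:R; in-air after throw: [b1@9:R b2@11:R b3@12:L]
Beat 7 (R): throw ball4 h=1 -> lands@8:L; in-air after throw: [b4@8:L b1@9:R b2@11:R b3@12:L]
Beat 8 (L): throw ball4 h=9 -> lands@17:R; in-air after throw: [b1@9:R b2@11:R b3@12:L b4@17:R]
Beat 9 (R): throw ball1 h=1 -> lands@10:L; in-air after throw: [b1@10:L b2@11:R b3@12:L b4@17:R]
Beat 10 (L): throw ball1 h=6 -> lands@16:L; in-air after throw: [b2@11:R b3@12:L b1@16:L b4@17:R]
Beat 11 (R): throw ball2 h=3 -> lands@14:L; in-air after throw: [b3@12:L b2@14:L b1@16:L b4@17:R]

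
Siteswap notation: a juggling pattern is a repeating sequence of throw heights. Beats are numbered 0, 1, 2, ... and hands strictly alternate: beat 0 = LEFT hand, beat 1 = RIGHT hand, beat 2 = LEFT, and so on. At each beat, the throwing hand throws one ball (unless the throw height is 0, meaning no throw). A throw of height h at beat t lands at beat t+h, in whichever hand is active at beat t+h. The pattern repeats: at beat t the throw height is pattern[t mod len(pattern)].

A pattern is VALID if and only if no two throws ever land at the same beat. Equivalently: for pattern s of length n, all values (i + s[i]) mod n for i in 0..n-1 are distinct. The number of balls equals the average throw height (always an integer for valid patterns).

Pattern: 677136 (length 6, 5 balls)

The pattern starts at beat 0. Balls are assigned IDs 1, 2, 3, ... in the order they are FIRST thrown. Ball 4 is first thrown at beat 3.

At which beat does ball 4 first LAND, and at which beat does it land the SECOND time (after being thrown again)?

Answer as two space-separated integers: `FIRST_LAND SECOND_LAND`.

Beat 0 (L): throw ball1 h=6 -> lands@6:L; in-air after throw: [b1@6:L]
Beat 1 (R): throw ball2 h=7 -> lands@8:L; in-air after throw: [b1@6:L b2@8:L]
Beat 2 (L): throw ball3 h=7 -> lands@9:R; in-air after throw: [b1@6:L b2@8:L b3@9:R]
Beat 3 (R): throw ball4 h=1 -> lands@4:L; in-air after throw: [b4@4:L b1@6:L b2@8:L b3@9:R]
Beat 4 (L): throw ball4 h=3 -> lands@7:R; in-air after throw: [b1@6:L b4@7:R b2@8:L b3@9:R]
Beat 5 (R): throw ball5 h=6 -> lands@11:R; in-air after throw: [b1@6:L b4@7:R b2@8:L b3@9:R b5@11:R]
Beat 6 (L): throw ball1 h=6 -> lands@12:L; in-air after throw: [b4@7:R b2@8:L b3@9:R b5@11:R b1@12:L]
Beat 7 (R): throw ball4 h=7 -> lands@14:L; in-air after throw: [b2@8:L b3@9:R b5@11:R b1@12:L b4@14:L]
Ball 4: thrown@3 h=1 -> first land @4; rethrown@4 h=3 -> second land @7

Answer: 4 7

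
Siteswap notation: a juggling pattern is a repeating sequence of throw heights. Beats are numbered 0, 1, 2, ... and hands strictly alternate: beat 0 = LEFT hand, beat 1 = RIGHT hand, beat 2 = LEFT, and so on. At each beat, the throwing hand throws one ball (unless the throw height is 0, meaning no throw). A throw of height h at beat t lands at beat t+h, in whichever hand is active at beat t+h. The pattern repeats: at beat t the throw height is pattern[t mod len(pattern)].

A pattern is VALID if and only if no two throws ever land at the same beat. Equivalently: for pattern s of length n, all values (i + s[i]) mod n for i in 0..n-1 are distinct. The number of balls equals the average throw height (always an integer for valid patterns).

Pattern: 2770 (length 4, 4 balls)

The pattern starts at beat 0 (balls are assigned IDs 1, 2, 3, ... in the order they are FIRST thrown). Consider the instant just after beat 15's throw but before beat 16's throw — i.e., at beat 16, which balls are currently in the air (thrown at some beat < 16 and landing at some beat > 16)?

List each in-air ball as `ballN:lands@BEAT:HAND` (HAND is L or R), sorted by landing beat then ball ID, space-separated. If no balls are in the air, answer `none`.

Answer: ball2:lands@17:R ball3:lands@20:L ball4:lands@21:R

Derivation:
Beat 0 (L): throw ball1 h=2 -> lands@2:L; in-air after throw: [b1@2:L]
Beat 1 (R): throw ball2 h=7 -> lands@8:L; in-air after throw: [b1@2:L b2@8:L]
Beat 2 (L): throw ball1 h=7 -> lands@9:R; in-air after throw: [b2@8:L b1@9:R]
Beat 4 (L): throw ball3 h=2 -> lands@6:L; in-air after throw: [b3@6:L b2@8:L b1@9:R]
Beat 5 (R): throw ball4 h=7 -> lands@12:L; in-air after throw: [b3@6:L b2@8:L b1@9:R b4@12:L]
Beat 6 (L): throw ball3 h=7 -> lands@13:R; in-air after throw: [b2@8:L b1@9:R b4@12:L b3@13:R]
Beat 8 (L): throw ball2 h=2 -> lands@10:L; in-air after throw: [b1@9:R b2@10:L b4@12:L b3@13:R]
Beat 9 (R): throw ball1 h=7 -> lands@16:L; in-air after throw: [b2@10:L b4@12:L b3@13:R b1@16:L]
Beat 10 (L): throw ball2 h=7 -> lands@17:R; in-air after throw: [b4@12:L b3@13:R b1@16:L b2@17:R]
Beat 12 (L): throw ball4 h=2 -> lands@14:L; in-air after throw: [b3@13:R b4@14:L b1@16:L b2@17:R]
Beat 13 (R): throw ball3 h=7 -> lands@20:L; in-air after throw: [b4@14:L b1@16:L b2@17:R b3@20:L]
Beat 14 (L): throw ball4 h=7 -> lands@21:R; in-air after throw: [b1@16:L b2@17:R b3@20:L b4@21:R]
Beat 16 (L): throw ball1 h=2 -> lands@18:L; in-air after throw: [b2@17:R b1@18:L b3@20:L b4@21:R]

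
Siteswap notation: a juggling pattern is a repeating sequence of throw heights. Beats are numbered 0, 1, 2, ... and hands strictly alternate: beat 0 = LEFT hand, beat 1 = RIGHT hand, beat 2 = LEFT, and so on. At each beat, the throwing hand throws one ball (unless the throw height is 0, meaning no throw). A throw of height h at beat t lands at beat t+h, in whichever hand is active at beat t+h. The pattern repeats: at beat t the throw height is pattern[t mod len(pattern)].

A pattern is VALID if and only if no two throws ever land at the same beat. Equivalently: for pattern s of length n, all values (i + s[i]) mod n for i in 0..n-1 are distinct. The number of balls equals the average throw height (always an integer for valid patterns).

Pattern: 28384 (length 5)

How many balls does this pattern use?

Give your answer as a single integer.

Answer: 5

Derivation:
Pattern = [2, 8, 3, 8, 4], length n = 5
  position 0: throw height = 2, running sum = 2
  position 1: throw height = 8, running sum = 10
  position 2: throw height = 3, running sum = 13
  position 3: throw height = 8, running sum = 21
  position 4: throw height = 4, running sum = 25
Total sum = 25; balls = sum / n = 25 / 5 = 5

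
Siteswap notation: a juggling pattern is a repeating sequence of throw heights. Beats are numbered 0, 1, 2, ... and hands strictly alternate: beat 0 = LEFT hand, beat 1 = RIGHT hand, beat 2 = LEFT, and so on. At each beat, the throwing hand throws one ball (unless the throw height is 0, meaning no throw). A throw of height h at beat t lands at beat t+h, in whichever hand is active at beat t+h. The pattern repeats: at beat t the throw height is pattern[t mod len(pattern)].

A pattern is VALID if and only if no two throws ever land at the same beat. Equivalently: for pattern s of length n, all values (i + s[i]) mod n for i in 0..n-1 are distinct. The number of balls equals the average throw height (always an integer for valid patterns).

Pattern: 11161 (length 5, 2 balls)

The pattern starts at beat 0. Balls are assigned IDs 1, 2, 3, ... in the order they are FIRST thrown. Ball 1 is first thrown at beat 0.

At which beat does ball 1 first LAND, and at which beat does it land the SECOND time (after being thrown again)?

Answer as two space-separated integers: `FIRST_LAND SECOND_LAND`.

Beat 0 (L): throw ball1 h=1 -> lands@1:R; in-air after throw: [b1@1:R]
Beat 1 (R): throw ball1 h=1 -> lands@2:L; in-air after throw: [b1@2:L]
Beat 2 (L): throw ball1 h=1 -> lands@3:R; in-air after throw: [b1@3:R]
Ball 1: thrown@0 h=1 -> first land @1; rethrown@1 h=1 -> second land @2

Answer: 1 2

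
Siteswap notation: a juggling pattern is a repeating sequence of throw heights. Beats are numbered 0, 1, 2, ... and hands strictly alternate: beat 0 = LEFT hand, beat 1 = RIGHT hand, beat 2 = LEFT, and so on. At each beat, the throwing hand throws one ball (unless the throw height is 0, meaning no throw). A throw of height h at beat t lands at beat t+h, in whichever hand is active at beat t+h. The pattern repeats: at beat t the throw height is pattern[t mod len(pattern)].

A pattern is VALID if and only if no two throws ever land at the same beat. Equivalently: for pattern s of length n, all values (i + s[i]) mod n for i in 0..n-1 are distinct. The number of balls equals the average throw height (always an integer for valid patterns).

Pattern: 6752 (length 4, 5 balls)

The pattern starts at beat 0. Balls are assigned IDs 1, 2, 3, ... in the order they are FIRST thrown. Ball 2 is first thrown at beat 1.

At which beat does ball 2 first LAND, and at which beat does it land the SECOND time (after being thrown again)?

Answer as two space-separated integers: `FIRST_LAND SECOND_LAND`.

Answer: 8 14

Derivation:
Beat 0 (L): throw ball1 h=6 -> lands@6:L; in-air after throw: [b1@6:L]
Beat 1 (R): throw ball2 h=7 -> lands@8:L; in-air after throw: [b1@6:L b2@8:L]
Beat 2 (L): throw ball3 h=5 -> lands@7:R; in-air after throw: [b1@6:L b3@7:R b2@8:L]
Beat 3 (R): throw ball4 h=2 -> lands@5:R; in-air after throw: [b4@5:R b1@6:L b3@7:R b2@8:L]
Beat 4 (L): throw ball5 h=6 -> lands@10:L; in-air after throw: [b4@5:R b1@6:L b3@7:R b2@8:L b5@10:L]
Beat 5 (R): throw ball4 h=7 -> lands@12:L; in-air after throw: [b1@6:L b3@7:R b2@8:L b5@10:L b4@12:L]
Beat 6 (L): throw ball1 h=5 -> lands@11:R; in-air after throw: [b3@7:R b2@8:L b5@10:L b1@11:R b4@12:L]
Beat 7 (R): throw ball3 h=2 -> lands@9:R; in-air after throw: [b2@8:L b3@9:R b5@10:L b1@11:R b4@12:L]
Beat 8 (L): throw ball2 h=6 -> lands@14:L; in-air after throw: [b3@9:R b5@10:L b1@11:R b4@12:L b2@14:L]
Beat 9 (R): throw ball3 h=7 -> lands@16:L; in-air after throw: [b5@10:L b1@11:R b4@12:L b2@14:L b3@16:L]
Beat 10 (L): throw ball5 h=5 -> lands@15:R; in-air after throw: [b1@11:R b4@12:L b2@14:L b5@15:R b3@16:L]
Beat 11 (R): throw ball1 h=2 -> lands@13:R; in-air after throw: [b4@12:L b1@13:R b2@14:L b5@15:R b3@16:L]
Beat 12 (L): throw ball4 h=6 -> lands@18:L; in-air after throw: [b1@13:R b2@14:L b5@15:R b3@16:L b4@18:L]
Beat 13 (R): throw ball1 h=7 -> lands@20:L; in-air after throw: [b2@14:L b5@15:R b3@16:L b4@18:L b1@20:L]
Beat 14 (L): throw ball2 h=5 -> lands@19:R; in-air after throw: [b5@15:R b3@16:L b4@18:L b2@19:R b1@20:L]
Ball 2: thrown@1 h=7 -> first land @8; rethrown@8 h=6 -> second land @14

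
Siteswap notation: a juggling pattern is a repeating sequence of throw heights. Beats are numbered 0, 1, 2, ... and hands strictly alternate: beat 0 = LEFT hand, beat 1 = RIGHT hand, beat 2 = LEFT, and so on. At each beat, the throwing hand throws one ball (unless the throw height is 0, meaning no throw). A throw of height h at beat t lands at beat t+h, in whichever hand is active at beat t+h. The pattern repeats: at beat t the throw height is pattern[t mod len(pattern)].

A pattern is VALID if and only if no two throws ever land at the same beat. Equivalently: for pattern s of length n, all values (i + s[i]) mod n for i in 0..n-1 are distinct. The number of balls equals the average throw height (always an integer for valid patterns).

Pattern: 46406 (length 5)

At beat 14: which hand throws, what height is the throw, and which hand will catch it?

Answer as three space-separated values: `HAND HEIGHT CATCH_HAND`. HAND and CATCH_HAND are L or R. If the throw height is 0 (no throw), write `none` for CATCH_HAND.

Answer: L 6 L

Derivation:
Beat 14: 14 mod 2 = 0, so hand = L
Throw height = pattern[14 mod 5] = pattern[4] = 6
Lands at beat 14+6=20, 20 mod 2 = 0, so catch hand = L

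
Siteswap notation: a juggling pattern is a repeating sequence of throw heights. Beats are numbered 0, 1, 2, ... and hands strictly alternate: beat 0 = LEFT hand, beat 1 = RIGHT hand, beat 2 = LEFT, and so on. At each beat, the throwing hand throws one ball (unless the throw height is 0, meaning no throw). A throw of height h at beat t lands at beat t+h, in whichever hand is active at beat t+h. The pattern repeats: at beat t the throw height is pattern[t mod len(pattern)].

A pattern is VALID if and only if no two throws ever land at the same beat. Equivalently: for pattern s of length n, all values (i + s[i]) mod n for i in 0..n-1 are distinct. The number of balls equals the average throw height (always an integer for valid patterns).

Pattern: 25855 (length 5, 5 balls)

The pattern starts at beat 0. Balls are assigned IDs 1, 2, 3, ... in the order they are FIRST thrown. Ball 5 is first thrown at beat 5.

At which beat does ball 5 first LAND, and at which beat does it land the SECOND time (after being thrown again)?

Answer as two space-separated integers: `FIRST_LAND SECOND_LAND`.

Answer: 7 15

Derivation:
Beat 0 (L): throw ball1 h=2 -> lands@2:L; in-air after throw: [b1@2:L]
Beat 1 (R): throw ball2 h=5 -> lands@6:L; in-air after throw: [b1@2:L b2@6:L]
Beat 2 (L): throw ball1 h=8 -> lands@10:L; in-air after throw: [b2@6:L b1@10:L]
Beat 3 (R): throw ball3 h=5 -> lands@8:L; in-air after throw: [b2@6:L b3@8:L b1@10:L]
Beat 4 (L): throw ball4 h=5 -> lands@9:R; in-air after throw: [b2@6:L b3@8:L b4@9:R b1@10:L]
Beat 5 (R): throw ball5 h=2 -> lands@7:R; in-air after throw: [b2@6:L b5@7:R b3@8:L b4@9:R b1@10:L]
Beat 6 (L): throw ball2 h=5 -> lands@11:R; in-air after throw: [b5@7:R b3@8:L b4@9:R b1@10:L b2@11:R]
Beat 7 (R): throw ball5 h=8 -> lands@15:R; in-air after throw: [b3@8:L b4@9:R b1@10:L b2@11:R b5@15:R]
Beat 8 (L): throw ball3 h=5 -> lands@13:R; in-air after throw: [b4@9:R b1@10:L b2@11:R b3@13:R b5@15:R]
Beat 9 (R): throw ball4 h=5 -> lands@14:L; in-air after throw: [b1@10:L b2@11:R b3@13:R b4@14:L b5@15:R]
Beat 10 (L): throw ball1 h=2 -> lands@12:L; in-air after throw: [b2@11:R b1@12:L b3@13:R b4@14:L b5@15:R]
Beat 11 (R): throw ball2 h=5 -> lands@16:L; in-air after throw: [b1@12:L b3@13:R b4@14:L b5@15:R b2@16:L]
Beat 12 (L): throw ball1 h=8 -> lands@20:L; in-air after throw: [b3@13:R b4@14:L b5@15:R b2@16:L b1@20:L]
Beat 13 (R): throw ball3 h=5 -> lands@18:L; in-air after throw: [b4@14:L b5@15:R b2@16:L b3@18:L b1@20:L]
Ball 5: thrown@5 h=2 -> first land @7; rethrown@7 h=8 -> second land @15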